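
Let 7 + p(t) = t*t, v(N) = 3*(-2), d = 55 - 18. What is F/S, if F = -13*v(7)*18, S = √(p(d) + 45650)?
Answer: 702*√11753/11753 ≈ 6.4753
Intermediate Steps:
d = 37
v(N) = -6
p(t) = -7 + t² (p(t) = -7 + t*t = -7 + t²)
S = 2*√11753 (S = √((-7 + 37²) + 45650) = √((-7 + 1369) + 45650) = √(1362 + 45650) = √47012 = 2*√11753 ≈ 216.82)
F = 1404 (F = -13*(-6)*18 = 78*18 = 1404)
F/S = 1404/((2*√11753)) = 1404*(√11753/23506) = 702*√11753/11753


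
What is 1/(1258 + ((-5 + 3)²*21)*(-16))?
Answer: -1/86 ≈ -0.011628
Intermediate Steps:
1/(1258 + ((-5 + 3)²*21)*(-16)) = 1/(1258 + ((-2)²*21)*(-16)) = 1/(1258 + (4*21)*(-16)) = 1/(1258 + 84*(-16)) = 1/(1258 - 1344) = 1/(-86) = -1/86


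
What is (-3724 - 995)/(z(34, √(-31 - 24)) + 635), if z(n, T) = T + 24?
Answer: -3109821/434336 + 4719*I*√55/434336 ≈ -7.1599 + 0.080576*I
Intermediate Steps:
z(n, T) = 24 + T
(-3724 - 995)/(z(34, √(-31 - 24)) + 635) = (-3724 - 995)/((24 + √(-31 - 24)) + 635) = -4719/((24 + √(-55)) + 635) = -4719/((24 + I*√55) + 635) = -4719/(659 + I*√55)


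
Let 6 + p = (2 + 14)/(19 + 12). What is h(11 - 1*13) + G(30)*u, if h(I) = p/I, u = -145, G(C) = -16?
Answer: 72005/31 ≈ 2322.7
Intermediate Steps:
p = -170/31 (p = -6 + (2 + 14)/(19 + 12) = -6 + 16/31 = -170/31 ≈ -5.4839)
h(I) = -170/(31*I)
h(11 - 1*13) + G(30)*u = -170/(31*(11 - 1*13)) - 16*(-145) = -170/(31*(11 - 13)) + 2320 = -170/31/(-2) + 2320 = -170/31*(-½) + 2320 = 85/31 + 2320 = 72005/31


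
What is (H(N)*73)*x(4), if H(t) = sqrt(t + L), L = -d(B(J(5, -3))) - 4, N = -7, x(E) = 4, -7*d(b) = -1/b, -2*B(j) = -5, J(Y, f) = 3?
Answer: 876*I*sqrt(1505)/35 ≈ 970.97*I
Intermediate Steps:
B(j) = 5/2 (B(j) = -1/2*(-5) = 5/2)
d(b) = 1/(7*b) (d(b) = -(-1)/(7*b) = 1/(7*b))
L = -142/35 (L = -1/(7*5/2) - 4 = -2/(7*5) - 4 = -1*2/35 - 4 = -2/35 - 4 = -142/35 ≈ -4.0571)
H(t) = sqrt(-142/35 + t) (H(t) = sqrt(t - 142/35) = sqrt(-142/35 + t))
(H(N)*73)*x(4) = ((sqrt(-4970 + 1225*(-7))/35)*73)*4 = ((sqrt(-4970 - 8575)/35)*73)*4 = ((sqrt(-13545)/35)*73)*4 = (((3*I*sqrt(1505))/35)*73)*4 = ((3*I*sqrt(1505)/35)*73)*4 = (219*I*sqrt(1505)/35)*4 = 876*I*sqrt(1505)/35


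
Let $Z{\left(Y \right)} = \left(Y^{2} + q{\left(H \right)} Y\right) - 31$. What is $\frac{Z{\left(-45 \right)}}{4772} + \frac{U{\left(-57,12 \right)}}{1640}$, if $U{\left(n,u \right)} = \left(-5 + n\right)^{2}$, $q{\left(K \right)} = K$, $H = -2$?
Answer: $\frac{1360083}{489130} \approx 2.7806$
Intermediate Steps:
$Z{\left(Y \right)} = -31 + Y^{2} - 2 Y$ ($Z{\left(Y \right)} = \left(Y^{2} - 2 Y\right) - 31 = -31 + Y^{2} - 2 Y$)
$\frac{Z{\left(-45 \right)}}{4772} + \frac{U{\left(-57,12 \right)}}{1640} = \frac{-31 + \left(-45\right)^{2} - -90}{4772} + \frac{\left(-5 - 57\right)^{2}}{1640} = \left(-31 + 2025 + 90\right) \frac{1}{4772} + \left(-62\right)^{2} \cdot \frac{1}{1640} = 2084 \cdot \frac{1}{4772} + 3844 \cdot \frac{1}{1640} = \frac{521}{1193} + \frac{961}{410} = \frac{1360083}{489130}$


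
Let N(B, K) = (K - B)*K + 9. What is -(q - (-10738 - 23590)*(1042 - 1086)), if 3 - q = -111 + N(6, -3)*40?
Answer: 1511758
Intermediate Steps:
N(B, K) = 9 + K*(K - B) (N(B, K) = K*(K - B) + 9 = 9 + K*(K - B))
q = -1326 (q = 3 - (-111 + (9 + (-3)² - 1*6*(-3))*40) = 3 - (-111 + (9 + 9 + 18)*40) = 3 - (-111 + 36*40) = 3 - (-111 + 1440) = 3 - 1*1329 = 3 - 1329 = -1326)
-(q - (-10738 - 23590)*(1042 - 1086)) = -(-1326 - (-10738 - 23590)*(1042 - 1086)) = -(-1326 - (-34328)*(-44)) = -(-1326 - 1*1510432) = -(-1326 - 1510432) = -1*(-1511758) = 1511758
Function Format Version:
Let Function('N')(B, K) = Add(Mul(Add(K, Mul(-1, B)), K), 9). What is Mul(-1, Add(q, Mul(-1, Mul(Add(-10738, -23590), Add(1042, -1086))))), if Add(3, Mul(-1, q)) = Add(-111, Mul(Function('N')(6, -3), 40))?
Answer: 1511758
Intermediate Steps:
Function('N')(B, K) = Add(9, Mul(K, Add(K, Mul(-1, B)))) (Function('N')(B, K) = Add(Mul(K, Add(K, Mul(-1, B))), 9) = Add(9, Mul(K, Add(K, Mul(-1, B)))))
q = -1326 (q = Add(3, Mul(-1, Add(-111, Mul(Add(9, Pow(-3, 2), Mul(-1, 6, -3)), 40)))) = Add(3, Mul(-1, Add(-111, Mul(Add(9, 9, 18), 40)))) = Add(3, Mul(-1, Add(-111, Mul(36, 40)))) = Add(3, Mul(-1, Add(-111, 1440))) = Add(3, Mul(-1, 1329)) = Add(3, -1329) = -1326)
Mul(-1, Add(q, Mul(-1, Mul(Add(-10738, -23590), Add(1042, -1086))))) = Mul(-1, Add(-1326, Mul(-1, Mul(Add(-10738, -23590), Add(1042, -1086))))) = Mul(-1, Add(-1326, Mul(-1, Mul(-34328, -44)))) = Mul(-1, Add(-1326, Mul(-1, 1510432))) = Mul(-1, Add(-1326, -1510432)) = Mul(-1, -1511758) = 1511758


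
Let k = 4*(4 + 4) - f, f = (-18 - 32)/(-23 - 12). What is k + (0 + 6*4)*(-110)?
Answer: -18266/7 ≈ -2609.4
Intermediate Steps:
f = 10/7 (f = -50/(-35) = -50*(-1/35) = 10/7 ≈ 1.4286)
k = 214/7 (k = 4*(4 + 4) - 1*10/7 = 4*8 - 10/7 = 32 - 10/7 = 214/7 ≈ 30.571)
k + (0 + 6*4)*(-110) = 214/7 + (0 + 6*4)*(-110) = 214/7 + (0 + 24)*(-110) = 214/7 + 24*(-110) = 214/7 - 2640 = -18266/7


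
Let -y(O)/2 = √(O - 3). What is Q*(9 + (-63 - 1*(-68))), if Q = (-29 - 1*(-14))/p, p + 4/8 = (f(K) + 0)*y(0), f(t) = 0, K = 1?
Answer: 420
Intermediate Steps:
y(O) = -2*√(-3 + O) (y(O) = -2*√(O - 3) = -2*√(-3 + O))
p = -½ (p = -½ + (0 + 0)*(-2*√(-3 + 0)) = -½ + 0*(-2*I*√3) = -½ + 0 = -½ ≈ -0.50000)
Q = 30 (Q = (-29 - 1*(-14))/(-½) = (-29 + 14)*(-2) = -15*(-2) = 30)
Q*(9 + (-63 - 1*(-68))) = 30*(9 + (-63 - 1*(-68))) = 30*(9 + (-63 + 68)) = 30*(9 + 5) = 30*14 = 420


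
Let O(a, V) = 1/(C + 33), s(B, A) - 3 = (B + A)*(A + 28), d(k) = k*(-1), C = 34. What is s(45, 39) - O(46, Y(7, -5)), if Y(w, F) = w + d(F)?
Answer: 377276/67 ≈ 5631.0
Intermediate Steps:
d(k) = -k
Y(w, F) = w - F
s(B, A) = 3 + (28 + A)*(A + B) (s(B, A) = 3 + (B + A)*(A + 28) = 3 + (A + B)*(28 + A) = 3 + (28 + A)*(A + B))
O(a, V) = 1/67 (O(a, V) = 1/(34 + 33) = 1/67)
s(45, 39) - O(46, Y(7, -5)) = (3 + 39**2 + 28*39 + 28*45 + 39*45) - 1*1/67 = (3 + 1521 + 1092 + 1260 + 1755) - 1/67 = 5631 - 1/67 = 377276/67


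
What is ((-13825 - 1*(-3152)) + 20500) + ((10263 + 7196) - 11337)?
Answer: 15949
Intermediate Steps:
((-13825 - 1*(-3152)) + 20500) + ((10263 + 7196) - 11337) = ((-13825 + 3152) + 20500) + (17459 - 11337) = (-10673 + 20500) + 6122 = 9827 + 6122 = 15949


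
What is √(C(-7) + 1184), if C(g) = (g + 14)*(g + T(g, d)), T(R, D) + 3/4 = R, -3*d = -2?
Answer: √4323/2 ≈ 32.875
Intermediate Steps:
d = ⅔ (d = -⅓*(-2) = ⅔ ≈ 0.66667)
T(R, D) = -¾ + R
C(g) = (14 + g)*(-¾ + 2*g) (C(g) = (g + 14)*(g + (-¾ + g)) = (14 + g)*(-¾ + 2*g))
√(C(-7) + 1184) = √((-21/2 + 2*(-7)² + (109/4)*(-7)) + 1184) = √((-21/2 + 2*49 - 763/4) + 1184) = √((-21/2 + 98 - 763/4) + 1184) = √(-413/4 + 1184) = √(4323/4) = √4323/2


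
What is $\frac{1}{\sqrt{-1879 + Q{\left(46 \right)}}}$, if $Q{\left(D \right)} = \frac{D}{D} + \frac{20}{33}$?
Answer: $- \frac{i \sqrt{2044482}}{61954} \approx - 0.023079 i$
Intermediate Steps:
$Q{\left(D \right)} = \frac{53}{33}$ ($Q{\left(D \right)} = 1 + 20 \cdot \frac{1}{33} = 1 + \frac{20}{33} = \frac{53}{33}$)
$\frac{1}{\sqrt{-1879 + Q{\left(46 \right)}}} = \frac{1}{\sqrt{-1879 + \frac{53}{33}}} = \frac{1}{\sqrt{- \frac{61954}{33}}} = \frac{1}{\frac{1}{33} i \sqrt{2044482}} = - \frac{i \sqrt{2044482}}{61954}$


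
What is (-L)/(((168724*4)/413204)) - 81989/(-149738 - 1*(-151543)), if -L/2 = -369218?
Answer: -34425339605754/76136705 ≈ -4.5215e+5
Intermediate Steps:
L = 738436 (L = -2*(-369218) = 738436)
(-L)/(((168724*4)/413204)) - 81989/(-149738 - 1*(-151543)) = (-1*738436)/(((168724*4)/413204)) - 81989/(-149738 - 1*(-151543)) = -738436/(674896*(1/413204)) - 81989/(-149738 + 151543) = -738436/168724/103301 - 81989/1805 = -738436*103301/168724 - 81989*1/1805 = -19070294309/42181 - 81989/1805 = -34425339605754/76136705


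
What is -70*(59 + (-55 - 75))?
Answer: 4970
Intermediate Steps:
-70*(59 + (-55 - 75)) = -70*(59 - 130) = -70*(-71) = 4970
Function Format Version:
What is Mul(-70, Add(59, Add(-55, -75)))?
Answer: 4970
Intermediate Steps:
Mul(-70, Add(59, Add(-55, -75))) = Mul(-70, Add(59, -130)) = Mul(-70, -71) = 4970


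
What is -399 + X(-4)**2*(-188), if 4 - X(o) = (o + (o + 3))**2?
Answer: -83307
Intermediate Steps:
X(o) = 4 - (3 + 2*o)**2 (X(o) = 4 - (o + (o + 3))**2 = 4 - (o + (3 + o))**2 = 4 - (3 + 2*o)**2)
-399 + X(-4)**2*(-188) = -399 + (4 - (3 + 2*(-4))**2)**2*(-188) = -399 + (4 - (3 - 8)**2)**2*(-188) = -399 + (4 - 1*(-5)**2)**2*(-188) = -399 + (4 - 1*25)**2*(-188) = -399 + (4 - 25)**2*(-188) = -399 + (-21)**2*(-188) = -399 + 441*(-188) = -399 - 82908 = -83307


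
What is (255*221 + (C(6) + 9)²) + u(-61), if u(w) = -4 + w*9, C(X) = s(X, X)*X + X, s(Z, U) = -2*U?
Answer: 59051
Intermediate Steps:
C(X) = X - 2*X² (C(X) = (-2*X)*X + X = -2*X² + X = X - 2*X²)
u(w) = -4 + 9*w
(255*221 + (C(6) + 9)²) + u(-61) = (255*221 + (6*(1 - 2*6) + 9)²) + (-4 + 9*(-61)) = (56355 + (6*(1 - 12) + 9)²) + (-4 - 549) = (56355 + (6*(-11) + 9)²) - 553 = (56355 + (-66 + 9)²) - 553 = (56355 + (-57)²) - 553 = (56355 + 3249) - 553 = 59604 - 553 = 59051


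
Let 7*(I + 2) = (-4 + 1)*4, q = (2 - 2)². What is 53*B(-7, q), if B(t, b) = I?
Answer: -1378/7 ≈ -196.86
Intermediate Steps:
q = 0 (q = 0² = 0)
I = -26/7 (I = -2 + ((-4 + 1)*4)/7 = -2 + (-3*4)/7 = -2 + (⅐)*(-12) = -2 - 12/7 = -26/7 ≈ -3.7143)
B(t, b) = -26/7
53*B(-7, q) = 53*(-26/7) = -1378/7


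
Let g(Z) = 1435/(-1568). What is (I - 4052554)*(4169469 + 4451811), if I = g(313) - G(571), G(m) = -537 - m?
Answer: -244500607826235/7 ≈ -3.4929e+13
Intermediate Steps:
g(Z) = -205/224 (g(Z) = 1435*(-1/1568) = -205/224)
I = 247987/224 (I = -205/224 - (-537 - 1*571) = -205/224 - (-537 - 571) = -205/224 - 1*(-1108) = -205/224 + 1108 = 247987/224 ≈ 1107.1)
(I - 4052554)*(4169469 + 4451811) = (247987/224 - 4052554)*(4169469 + 4451811) = -907524109/224*8621280 = -244500607826235/7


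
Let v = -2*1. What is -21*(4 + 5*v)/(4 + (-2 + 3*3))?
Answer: 126/11 ≈ 11.455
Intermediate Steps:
v = -2
-21*(4 + 5*v)/(4 + (-2 + 3*3)) = -21*(4 + 5*(-2))/(4 + (-2 + 3*3)) = -21*(4 - 10)/(4 + (-2 + 9)) = -(-126)/(4 + 7) = -(-126)/11 = -21*(-6/11) = 126/11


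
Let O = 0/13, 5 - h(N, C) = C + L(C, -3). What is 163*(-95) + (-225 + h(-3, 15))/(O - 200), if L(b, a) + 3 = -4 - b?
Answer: -3096787/200 ≈ -15484.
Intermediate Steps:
L(b, a) = -7 - b (L(b, a) = -3 + (-4 - b) = -7 - b)
h(N, C) = 12 (h(N, C) = 5 - (C + (-7 - C)) = 5 - 1*(-7) = 5 + 7 = 12)
O = 0 (O = 0*(1/13) = 0)
163*(-95) + (-225 + h(-3, 15))/(O - 200) = 163*(-95) + (-225 + 12)/(0 - 200) = -15485 - 213/(-200) = -15485 - 213*(-1/200) = -15485 + 213/200 = -3096787/200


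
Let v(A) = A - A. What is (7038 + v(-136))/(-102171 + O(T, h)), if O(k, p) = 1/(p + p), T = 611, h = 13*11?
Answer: -2012868/29220905 ≈ -0.068884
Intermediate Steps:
v(A) = 0
h = 143
O(k, p) = 1/(2*p)
(7038 + v(-136))/(-102171 + O(T, h)) = (7038 + 0)/(-102171 + (½)/143) = 7038/(-102171 + (½)*(1/143)) = 7038/(-102171 + 1/286) = 7038/(-29220905/286) = 7038*(-286/29220905) = -2012868/29220905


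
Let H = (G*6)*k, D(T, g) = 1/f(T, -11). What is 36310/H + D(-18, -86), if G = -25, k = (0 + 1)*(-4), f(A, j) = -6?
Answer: 1207/20 ≈ 60.350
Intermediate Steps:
k = -4 (k = 1*(-4) = -4)
D(T, g) = -⅙ (D(T, g) = 1/(-6) = -⅙)
H = 600 (H = -25*6*(-4) = -150*(-4) = 600)
36310/H + D(-18, -86) = 36310/600 - ⅙ = 36310*(1/600) - ⅙ = 3631/60 - ⅙ = 1207/20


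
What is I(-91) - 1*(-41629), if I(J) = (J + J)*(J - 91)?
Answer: 74753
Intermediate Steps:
I(J) = 2*J*(-91 + J) (I(J) = (2*J)*(-91 + J) = 2*J*(-91 + J))
I(-91) - 1*(-41629) = 2*(-91)*(-91 - 91) - 1*(-41629) = 2*(-91)*(-182) + 41629 = 33124 + 41629 = 74753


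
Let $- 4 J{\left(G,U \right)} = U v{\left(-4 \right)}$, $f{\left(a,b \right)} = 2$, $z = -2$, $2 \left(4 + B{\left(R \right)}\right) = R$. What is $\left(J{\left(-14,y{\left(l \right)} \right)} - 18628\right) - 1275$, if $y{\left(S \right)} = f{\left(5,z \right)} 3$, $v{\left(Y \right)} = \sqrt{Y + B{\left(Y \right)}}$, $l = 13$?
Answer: $-19903 - \frac{3 i \sqrt{10}}{2} \approx -19903.0 - 4.7434 i$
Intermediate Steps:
$B{\left(R \right)} = -4 + \frac{R}{2}$
$v{\left(Y \right)} = \sqrt{-4 + \frac{3 Y}{2}}$ ($v{\left(Y \right)} = \sqrt{Y + \left(-4 + \frac{Y}{2}\right)} = \sqrt{-4 + \frac{3 Y}{2}}$)
$y{\left(S \right)} = 6$ ($y{\left(S \right)} = 2 \cdot 3 = 6$)
$J{\left(G,U \right)} = - \frac{i U \sqrt{10}}{4}$ ($J{\left(G,U \right)} = - \frac{U \frac{\sqrt{-16 + 6 \left(-4\right)}}{2}}{4} = - \frac{U \frac{\sqrt{-16 - 24}}{2}}{4} = - \frac{U \frac{\sqrt{-40}}{2}}{4} = - \frac{U \frac{2 i \sqrt{10}}{2}}{4} = - \frac{U i \sqrt{10}}{4} = - \frac{i U \sqrt{10}}{4}$)
$\left(J{\left(-14,y{\left(l \right)} \right)} - 18628\right) - 1275 = \left(\left(- \frac{1}{4}\right) i 6 \sqrt{10} - 18628\right) - 1275 = \left(- \frac{3 i \sqrt{10}}{2} - 18628\right) - 1275 = \left(-18628 - \frac{3 i \sqrt{10}}{2}\right) - 1275 = -19903 - \frac{3 i \sqrt{10}}{2}$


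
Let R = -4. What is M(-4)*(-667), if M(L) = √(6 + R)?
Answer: -667*√2 ≈ -943.28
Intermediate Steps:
M(L) = √2 (M(L) = √(6 - 4) = √2)
M(-4)*(-667) = √2*(-667) = -667*√2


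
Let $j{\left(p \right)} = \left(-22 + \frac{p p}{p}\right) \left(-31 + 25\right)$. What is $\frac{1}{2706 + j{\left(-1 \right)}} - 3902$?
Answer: $- \frac{11097287}{2844} \approx -3902.0$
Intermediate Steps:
$j{\left(p \right)} = 132 - 6 p$ ($j{\left(p \right)} = \left(-22 + \frac{p^{2}}{p}\right) \left(-6\right) = \left(-22 + p\right) \left(-6\right) = 132 - 6 p$)
$\frac{1}{2706 + j{\left(-1 \right)}} - 3902 = \frac{1}{2706 + \left(132 - -6\right)} - 3902 = \frac{1}{2706 + \left(132 + 6\right)} - 3902 = \frac{1}{2706 + 138} - 3902 = \frac{1}{2844} - 3902 = - \frac{11097287}{2844}$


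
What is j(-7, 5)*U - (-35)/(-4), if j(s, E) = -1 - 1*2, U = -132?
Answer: 1549/4 ≈ 387.25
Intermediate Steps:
j(s, E) = -3 (j(s, E) = -1 - 2 = -3)
j(-7, 5)*U - (-35)/(-4) = -3*(-132) - (-35)/(-4) = 396 - (-35)*(-1)/4 = 396 - 7*5/4 = 396 - 35/4 = 1549/4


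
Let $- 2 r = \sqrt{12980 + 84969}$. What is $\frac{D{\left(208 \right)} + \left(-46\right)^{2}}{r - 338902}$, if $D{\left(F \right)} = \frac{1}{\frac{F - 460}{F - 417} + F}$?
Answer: $- \frac{31355278448086}{5021899955788777} + \frac{92520193 \sqrt{97949}}{10043799911577554} \approx -0.0062408$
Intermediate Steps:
$r = - \frac{\sqrt{97949}}{2}$ ($r = - \frac{\sqrt{12980 + 84969}}{2} = - \frac{\sqrt{97949}}{2} \approx -156.48$)
$D{\left(F \right)} = \frac{1}{F + \frac{-460 + F}{-417 + F}}$ ($D{\left(F \right)} = \frac{1}{\frac{-460 + F}{-417 + F} + F} = \frac{1}{F + \frac{-460 + F}{-417 + F}}$)
$\frac{D{\left(208 \right)} + \left(-46\right)^{2}}{r - 338902} = \frac{\frac{417 - 208}{460 - 208^{2} + 416 \cdot 208} + \left(-46\right)^{2}}{- \frac{\sqrt{97949}}{2} - 338902} = \frac{\frac{417 - 208}{460 - 43264 + 86528} + 2116}{-338902 - \frac{\sqrt{97949}}{2}} = \frac{\frac{1}{460 - 43264 + 86528} \cdot 209 + 2116}{-338902 - \frac{\sqrt{97949}}{2}} = \frac{\frac{1}{43724} \cdot 209 + 2116}{-338902 - \frac{\sqrt{97949}}{2}} = \frac{\frac{209}{43724} + 2116}{-338902 - \frac{\sqrt{97949}}{2}} = \frac{92520193}{43724 \left(-338902 - \frac{\sqrt{97949}}{2}\right)}$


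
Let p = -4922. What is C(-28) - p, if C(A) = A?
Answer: 4894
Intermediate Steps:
C(-28) - p = -28 - 1*(-4922) = -28 + 4922 = 4894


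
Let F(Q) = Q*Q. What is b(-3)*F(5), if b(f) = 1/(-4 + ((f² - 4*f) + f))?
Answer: 25/14 ≈ 1.7857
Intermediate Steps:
F(Q) = Q²
b(f) = 1/(-4 + f² - 3*f) (b(f) = 1/(-4 + (f² - 3*f)) = 1/(-4 + f² - 3*f))
b(-3)*F(5) = 5²/(-4 + (-3)² - 3*(-3)) = 25/(-4 + 9 + 9) = 25/14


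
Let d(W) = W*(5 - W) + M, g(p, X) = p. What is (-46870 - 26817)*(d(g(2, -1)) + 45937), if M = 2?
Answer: -3385549215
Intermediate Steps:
d(W) = 2 + W*(5 - W) (d(W) = W*(5 - W) + 2 = 2 + W*(5 - W))
(-46870 - 26817)*(d(g(2, -1)) + 45937) = (-46870 - 26817)*((2 - 1*2**2 + 5*2) + 45937) = -73687*((2 - 1*4 + 10) + 45937) = -73687*((2 - 4 + 10) + 45937) = -73687*(8 + 45937) = -73687*45945 = -3385549215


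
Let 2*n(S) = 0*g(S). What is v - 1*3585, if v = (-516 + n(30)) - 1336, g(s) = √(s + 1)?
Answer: -5437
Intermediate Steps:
g(s) = √(1 + s)
n(S) = 0 (n(S) = (0*√(1 + S))/2 = (½)*0 = 0)
v = -1852 (v = (-516 + 0) - 1336 = -516 - 1336 = -1852)
v - 1*3585 = -1852 - 1*3585 = -1852 - 3585 = -5437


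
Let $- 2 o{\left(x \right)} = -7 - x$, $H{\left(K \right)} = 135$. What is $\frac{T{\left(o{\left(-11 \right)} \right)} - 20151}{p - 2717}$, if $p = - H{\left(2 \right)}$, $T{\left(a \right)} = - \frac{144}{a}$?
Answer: $\frac{873}{124} \approx 7.0403$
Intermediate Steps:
$o{\left(x \right)} = \frac{7}{2} + \frac{x}{2}$ ($o{\left(x \right)} = - \frac{-7 - x}{2} = \frac{7}{2} + \frac{x}{2}$)
$p = -135$ ($p = \left(-1\right) 135 = -135$)
$\frac{T{\left(o{\left(-11 \right)} \right)} - 20151}{p - 2717} = \frac{- \frac{144}{\frac{7}{2} + \frac{1}{2} \left(-11\right)} - 20151}{-135 - 2717} = \frac{- \frac{144}{\frac{7}{2} - \frac{11}{2}} - 20151}{-2852} = \left(- \frac{144}{-2} - 20151\right) \left(- \frac{1}{2852}\right) = \left(\left(-144\right) \left(- \frac{1}{2}\right) - 20151\right) \left(- \frac{1}{2852}\right) = \left(72 - 20151\right) \left(- \frac{1}{2852}\right) = \left(-20079\right) \left(- \frac{1}{2852}\right) = \frac{873}{124}$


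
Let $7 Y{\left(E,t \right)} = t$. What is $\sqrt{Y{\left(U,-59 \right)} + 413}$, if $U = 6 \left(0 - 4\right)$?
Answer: $\frac{4 \sqrt{1239}}{7} \approx 20.114$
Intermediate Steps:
$U = -24$ ($U = 6 \left(-4\right) = -24$)
$Y{\left(E,t \right)} = \frac{t}{7}$
$\sqrt{Y{\left(U,-59 \right)} + 413} = \sqrt{\frac{1}{7} \left(-59\right) + 413} = \sqrt{- \frac{59}{7} + 413} = \sqrt{\frac{2832}{7}} = \frac{4 \sqrt{1239}}{7}$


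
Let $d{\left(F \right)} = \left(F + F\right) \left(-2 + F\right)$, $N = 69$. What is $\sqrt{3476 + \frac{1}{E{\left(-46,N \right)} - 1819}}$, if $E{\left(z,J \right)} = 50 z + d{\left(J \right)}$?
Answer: $\frac{\sqrt{91370589531}}{5127} \approx 58.958$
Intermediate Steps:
$d{\left(F \right)} = 2 F \left(-2 + F\right)$
$E{\left(z,J \right)} = 50 z + 2 J \left(-2 + J\right)$
$\sqrt{3476 + \frac{1}{E{\left(-46,N \right)} - 1819}} = \sqrt{3476 + \frac{1}{\left(50 \left(-46\right) + 2 \cdot 69 \left(-2 + 69\right)\right) - 1819}} = \sqrt{3476 + \frac{1}{\left(-2300 + 2 \cdot 69 \cdot 67\right) - 1819}} = \sqrt{3476 + \frac{1}{\left(-2300 + 9246\right) - 1819}} = \sqrt{3476 + \frac{1}{6946 - 1819}} = \sqrt{3476 + \frac{1}{5127}} = \sqrt{\frac{17821453}{5127}} = \frac{\sqrt{91370589531}}{5127}$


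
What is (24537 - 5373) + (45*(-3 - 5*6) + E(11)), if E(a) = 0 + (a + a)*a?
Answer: 17921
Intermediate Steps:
E(a) = 2*a² (E(a) = 0 + (2*a)*a = 0 + 2*a² = 2*a²)
(24537 - 5373) + (45*(-3 - 5*6) + E(11)) = (24537 - 5373) + (45*(-3 - 5*6) + 2*11²) = 19164 + (45*(-3 - 30) + 2*121) = 19164 + (45*(-33) + 242) = 19164 + (-1485 + 242) = 19164 - 1243 = 17921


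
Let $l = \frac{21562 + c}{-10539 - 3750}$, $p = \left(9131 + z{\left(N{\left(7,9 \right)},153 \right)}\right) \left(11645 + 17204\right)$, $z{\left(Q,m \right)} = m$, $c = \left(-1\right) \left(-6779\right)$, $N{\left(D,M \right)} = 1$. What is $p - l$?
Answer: $\frac{1275693903955}{4763} \approx 2.6783 \cdot 10^{8}$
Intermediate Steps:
$c = 6779$
$p = 267834116$ ($p = \left(9131 + 153\right) \left(11645 + 17204\right) = 9284 \cdot 28849 = 267834116$)
$l = - \frac{9447}{4763}$ ($l = \frac{21562 + 6779}{-10539 - 3750} = \frac{28341}{-14289} = 28341 \left(- \frac{1}{14289}\right) = - \frac{9447}{4763} \approx -1.9834$)
$p - l = 267834116 - - \frac{9447}{4763} = 267834116 + \frac{9447}{4763} = \frac{1275693903955}{4763}$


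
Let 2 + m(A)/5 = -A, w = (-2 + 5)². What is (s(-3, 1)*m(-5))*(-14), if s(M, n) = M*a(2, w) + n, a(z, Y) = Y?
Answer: 5460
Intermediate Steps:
w = 9 (w = 3² = 9)
m(A) = -10 - 5*A (m(A) = -10 + 5*(-A) = -10 - 5*A)
s(M, n) = n + 9*M (s(M, n) = M*9 + n = 9*M + n = n + 9*M)
(s(-3, 1)*m(-5))*(-14) = ((1 + 9*(-3))*(-10 - 5*(-5)))*(-14) = ((1 - 27)*(-10 + 25))*(-14) = -26*15*(-14) = -390*(-14) = 5460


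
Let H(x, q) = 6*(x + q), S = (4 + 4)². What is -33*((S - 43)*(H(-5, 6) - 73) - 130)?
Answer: 50721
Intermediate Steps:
S = 64 (S = 8² = 64)
H(x, q) = 6*q + 6*x (H(x, q) = 6*(q + x) = 6*q + 6*x)
-33*((S - 43)*(H(-5, 6) - 73) - 130) = -33*((64 - 43)*((6*6 + 6*(-5)) - 73) - 130) = -33*(21*((36 - 30) - 73) - 130) = -33*(21*(6 - 73) - 130) = -33*(21*(-67) - 130) = -33*(-1407 - 130) = -33*(-1537) = 50721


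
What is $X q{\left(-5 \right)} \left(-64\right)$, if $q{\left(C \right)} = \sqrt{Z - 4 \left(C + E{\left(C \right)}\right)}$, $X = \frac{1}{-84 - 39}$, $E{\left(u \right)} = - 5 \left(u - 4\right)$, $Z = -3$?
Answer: $\frac{64 i \sqrt{163}}{123} \approx 6.6431 i$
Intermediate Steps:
$E{\left(u \right)} = 20 - 5 u$ ($E{\left(u \right)} = - 5 \left(-4 + u\right) = 20 - 5 u$)
$X = - \frac{1}{123}$ ($X = \frac{1}{-123} = - \frac{1}{123} \approx -0.0081301$)
$q{\left(C \right)} = \sqrt{-83 + 16 C}$ ($q{\left(C \right)} = \sqrt{-3 - 4 \left(C - \left(-20 + 5 C\right)\right)} = \sqrt{-3 - 4 \left(20 - 4 C\right)} = \sqrt{-3 + \left(-80 + 16 C\right)} = \sqrt{-83 + 16 C}$)
$X q{\left(-5 \right)} \left(-64\right) = - \frac{\sqrt{-83 + 16 \left(-5\right)}}{123} \left(-64\right) = - \frac{\sqrt{-83 - 80}}{123} \left(-64\right) = - \frac{\sqrt{-163}}{123} \left(-64\right) = - \frac{i \sqrt{163}}{123} \left(-64\right) = \frac{64 i \sqrt{163}}{123}$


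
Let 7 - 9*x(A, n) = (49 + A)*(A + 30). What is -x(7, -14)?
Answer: 2065/9 ≈ 229.44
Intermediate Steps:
x(A, n) = 7/9 - (30 + A)*(49 + A)/9 (x(A, n) = 7/9 - (49 + A)*(A + 30)/9 = 7/9 - (49 + A)*(30 + A)/9 = 7/9 - (30 + A)*(49 + A)/9)
-x(7, -14) = -(-1463/9 - 79/9*7 - ⅑*7²) = -(-1463/9 - 553/9 - ⅑*49) = -(-1463/9 - 553/9 - 49/9) = -1*(-2065/9) = 2065/9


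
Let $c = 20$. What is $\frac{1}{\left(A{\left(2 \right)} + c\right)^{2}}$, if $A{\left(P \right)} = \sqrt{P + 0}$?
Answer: $\frac{1}{\left(20 + \sqrt{2}\right)^{2}} \approx 0.0021807$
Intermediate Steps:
$A{\left(P \right)} = \sqrt{P}$
$\frac{1}{\left(A{\left(2 \right)} + c\right)^{2}} = \frac{1}{\left(\sqrt{2} + 20\right)^{2}} = \frac{1}{\left(20 + \sqrt{2}\right)^{2}}$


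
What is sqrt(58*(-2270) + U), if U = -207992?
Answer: 2*I*sqrt(84913) ≈ 582.8*I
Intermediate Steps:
sqrt(58*(-2270) + U) = sqrt(58*(-2270) - 207992) = sqrt(-131660 - 207992) = sqrt(-339652) = 2*I*sqrt(84913)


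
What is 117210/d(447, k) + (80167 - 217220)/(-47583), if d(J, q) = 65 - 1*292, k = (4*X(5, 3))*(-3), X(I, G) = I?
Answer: -5546092399/10801341 ≈ -513.46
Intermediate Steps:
k = -60 (k = (4*5)*(-3) = 20*(-3) = -60)
d(J, q) = -227 (d(J, q) = 65 - 292 = -227)
117210/d(447, k) + (80167 - 217220)/(-47583) = 117210/(-227) + (80167 - 217220)/(-47583) = 117210*(-1/227) - 137053*(-1/47583) = -117210/227 + 137053/47583 = -5546092399/10801341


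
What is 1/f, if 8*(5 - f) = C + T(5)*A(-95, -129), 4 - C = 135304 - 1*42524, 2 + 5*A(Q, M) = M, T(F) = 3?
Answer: 40/464473 ≈ 8.6119e-5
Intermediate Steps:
A(Q, M) = -⅖ + M/5
C = -92776 (C = 4 - (135304 - 1*42524) = 4 - (135304 - 42524) = 4 - 1*92780 = 4 - 92780 = -92776)
f = 464473/40 (f = 5 - (-92776 + 3*(-⅖ + (⅕)*(-129)))/8 = 5 - (-92776 + 3*(-⅖ - 129/5))/8 = 5 - (-92776 + 3*(-131/5))/8 = 5 - (-92776 - 393/5)/8 = 5 - ⅛*(-464273/5) = 5 + 464273/40 = 464473/40 ≈ 11612.)
1/f = 1/(464473/40) = 40/464473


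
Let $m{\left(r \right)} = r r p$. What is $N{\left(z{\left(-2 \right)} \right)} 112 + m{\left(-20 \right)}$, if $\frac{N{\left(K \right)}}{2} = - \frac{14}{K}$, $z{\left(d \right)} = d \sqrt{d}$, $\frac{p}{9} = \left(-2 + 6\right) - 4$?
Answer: $- 784 i \sqrt{2} \approx - 1108.7 i$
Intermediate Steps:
$p = 0$ ($p = 9 \left(\left(-2 + 6\right) - 4\right) = 9 \left(4 - 4\right) = 9 \cdot 0 = 0$)
$z{\left(d \right)} = d^{\frac{3}{2}}$
$N{\left(K \right)} = - \frac{28}{K}$ ($N{\left(K \right)} = 2 \left(- \frac{14}{K}\right) = - \frac{28}{K}$)
$m{\left(r \right)} = 0$ ($m{\left(r \right)} = r r 0 = r^{2} \cdot 0 = 0$)
$N{\left(z{\left(-2 \right)} \right)} 112 + m{\left(-20 \right)} = - \frac{28}{\left(-2\right)^{\frac{3}{2}}} \cdot 112 + 0 = - \frac{28}{\left(-2\right) i \sqrt{2}} \cdot 112 + 0 = - 28 \frac{i \sqrt{2}}{4} \cdot 112 + 0 = - 7 i \sqrt{2} \cdot 112 + 0 = - 784 i \sqrt{2} + 0 = - 784 i \sqrt{2}$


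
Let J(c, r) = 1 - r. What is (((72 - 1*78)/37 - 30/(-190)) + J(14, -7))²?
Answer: 31595641/494209 ≈ 63.932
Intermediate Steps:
(((72 - 1*78)/37 - 30/(-190)) + J(14, -7))² = (((72 - 1*78)/37 - 30/(-190)) + (1 - 1*(-7)))² = (((72 - 78)*(1/37) - 30*(-1/190)) + (1 + 7))² = ((-6*1/37 + 3/19) + 8)² = ((-6/37 + 3/19) + 8)² = (-3/703 + 8)² = (5621/703)² = 31595641/494209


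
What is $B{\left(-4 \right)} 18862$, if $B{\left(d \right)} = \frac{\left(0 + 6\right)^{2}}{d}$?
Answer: $-169758$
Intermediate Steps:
$B{\left(d \right)} = \frac{36}{d}$ ($B{\left(d \right)} = \frac{6^{2}}{d} = \frac{36}{d}$)
$B{\left(-4 \right)} 18862 = \frac{36}{-4} \cdot 18862 = 36 \left(- \frac{1}{4}\right) 18862 = \left(-9\right) 18862 = -169758$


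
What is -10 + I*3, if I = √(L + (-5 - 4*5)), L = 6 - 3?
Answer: -10 + 3*I*√22 ≈ -10.0 + 14.071*I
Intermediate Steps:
L = 3
I = I*√22 (I = √(3 + (-5 - 4*5)) = √(3 + (-5 - 20)) = √(3 - 25) = √(-22) = I*√22 ≈ 4.6904*I)
-10 + I*3 = -10 + (I*√22)*3 = -10 + 3*I*√22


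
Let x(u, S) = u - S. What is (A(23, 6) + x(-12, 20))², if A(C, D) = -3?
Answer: 1225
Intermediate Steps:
(A(23, 6) + x(-12, 20))² = (-3 + (-12 - 1*20))² = (-3 + (-12 - 20))² = (-3 - 32)² = (-35)² = 1225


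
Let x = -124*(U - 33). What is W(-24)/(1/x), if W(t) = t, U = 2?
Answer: -92256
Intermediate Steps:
x = 3844 (x = -124*(2 - 33) = -124*(-31) = 3844)
W(-24)/(1/x) = -24/(1/3844) = -24/1/3844 = -24*3844 = -92256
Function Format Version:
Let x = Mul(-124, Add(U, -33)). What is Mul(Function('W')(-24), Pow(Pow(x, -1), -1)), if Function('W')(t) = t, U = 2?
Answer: -92256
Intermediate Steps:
x = 3844 (x = Mul(-124, Add(2, -33)) = Mul(-124, -31) = 3844)
Mul(Function('W')(-24), Pow(Pow(x, -1), -1)) = Mul(-24, Pow(Pow(3844, -1), -1)) = Mul(-24, Pow(Rational(1, 3844), -1)) = Mul(-24, 3844) = -92256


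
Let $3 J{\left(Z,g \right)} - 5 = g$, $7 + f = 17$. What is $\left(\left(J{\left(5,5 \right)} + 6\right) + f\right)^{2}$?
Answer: $\frac{3364}{9} \approx 373.78$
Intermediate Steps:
$f = 10$ ($f = -7 + 17 = 10$)
$J{\left(Z,g \right)} = \frac{5}{3} + \frac{g}{3}$
$\left(\left(J{\left(5,5 \right)} + 6\right) + f\right)^{2} = \left(\left(\left(\frac{5}{3} + \frac{1}{3} \cdot 5\right) + 6\right) + 10\right)^{2} = \left(\left(\left(\frac{5}{3} + \frac{5}{3}\right) + 6\right) + 10\right)^{2} = \left(\left(\frac{10}{3} + 6\right) + 10\right)^{2} = \left(\frac{28}{3} + 10\right)^{2} = \left(\frac{58}{3}\right)^{2} = \frac{3364}{9}$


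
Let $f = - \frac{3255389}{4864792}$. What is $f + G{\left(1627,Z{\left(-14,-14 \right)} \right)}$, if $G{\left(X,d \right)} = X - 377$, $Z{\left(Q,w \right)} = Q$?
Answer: $\frac{6077734611}{4864792} \approx 1249.3$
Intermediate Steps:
$f = - \frac{3255389}{4864792}$ ($f = \left(-3255389\right) \frac{1}{4864792} = - \frac{3255389}{4864792} \approx -0.66917$)
$G{\left(X,d \right)} = -377 + X$
$f + G{\left(1627,Z{\left(-14,-14 \right)} \right)} = - \frac{3255389}{4864792} + \left(-377 + 1627\right) = - \frac{3255389}{4864792} + 1250 = \frac{6077734611}{4864792}$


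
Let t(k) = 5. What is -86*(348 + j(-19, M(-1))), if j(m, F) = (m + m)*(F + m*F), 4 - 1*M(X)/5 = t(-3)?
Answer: 264192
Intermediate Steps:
M(X) = -5 (M(X) = 20 - 5*5 = 20 - 25 = -5)
j(m, F) = 2*m*(F + F*m) (j(m, F) = (2*m)*(F + F*m) = 2*m*(F + F*m))
-86*(348 + j(-19, M(-1))) = -86*(348 + 2*(-5)*(-19)*(1 - 19)) = -86*(348 + 2*(-5)*(-19)*(-18)) = -86*(348 - 3420) = -86*(-3072) = 264192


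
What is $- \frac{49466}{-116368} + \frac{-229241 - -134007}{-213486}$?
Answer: $\frac{45467413}{52191048} \approx 0.87117$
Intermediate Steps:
$- \frac{49466}{-116368} + \frac{-229241 - -134007}{-213486} = \left(-49466\right) \left(- \frac{1}{116368}\right) + \left(-229241 + 134007\right) \left(- \frac{1}{213486}\right) = \frac{24733}{58184} - - \frac{2801}{6279} = \frac{24733}{58184} + \frac{2801}{6279} = \frac{45467413}{52191048}$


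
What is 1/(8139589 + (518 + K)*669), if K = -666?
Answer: 1/8040577 ≈ 1.2437e-7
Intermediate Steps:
1/(8139589 + (518 + K)*669) = 1/(8139589 + (518 - 666)*669) = 1/(8139589 - 148*669) = 1/(8139589 - 99012) = 1/8040577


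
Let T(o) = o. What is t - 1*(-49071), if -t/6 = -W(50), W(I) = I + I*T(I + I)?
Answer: 79371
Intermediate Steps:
W(I) = I + 2*I² (W(I) = I + I*(I + I) = I + I*(2*I) = I + 2*I²)
t = 30300 (t = -(-6)*50*(1 + 2*50) = -(-6)*50*(1 + 100) = -(-6)*50*101 = -(-6)*5050 = -6*(-5050) = 30300)
t - 1*(-49071) = 30300 - 1*(-49071) = 30300 + 49071 = 79371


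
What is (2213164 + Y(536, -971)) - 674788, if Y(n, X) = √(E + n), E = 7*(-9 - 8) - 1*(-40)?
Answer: 1538376 + √457 ≈ 1.5384e+6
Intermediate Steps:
E = -79 (E = 7*(-17) + 40 = -119 + 40 = -79)
Y(n, X) = √(-79 + n)
(2213164 + Y(536, -971)) - 674788 = (2213164 + √(-79 + 536)) - 674788 = (2213164 + √457) - 674788 = 1538376 + √457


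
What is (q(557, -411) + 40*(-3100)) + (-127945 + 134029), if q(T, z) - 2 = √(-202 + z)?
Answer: -117914 + I*√613 ≈ -1.1791e+5 + 24.759*I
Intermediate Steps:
q(T, z) = 2 + √(-202 + z)
(q(557, -411) + 40*(-3100)) + (-127945 + 134029) = ((2 + √(-202 - 411)) + 40*(-3100)) + (-127945 + 134029) = ((2 + √(-613)) - 124000) + 6084 = ((2 + I*√613) - 124000) + 6084 = (-123998 + I*√613) + 6084 = -117914 + I*√613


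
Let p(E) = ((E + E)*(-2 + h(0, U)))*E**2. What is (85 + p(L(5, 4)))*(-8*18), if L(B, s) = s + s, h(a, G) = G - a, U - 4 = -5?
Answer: 430128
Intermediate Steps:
U = -1 (U = 4 - 5 = -1)
L(B, s) = 2*s
p(E) = -6*E**3 (p(E) = ((E + E)*(-2 + (-1 - 1*0)))*E**2 = ((2*E)*(-2 + (-1 + 0)))*E**2 = ((2*E)*(-2 - 1))*E**2 = ((2*E)*(-3))*E**2 = (-6*E)*E**2 = -6*E**3)
(85 + p(L(5, 4)))*(-8*18) = (85 - 6*(2*4)**3)*(-8*18) = (85 - 6*8**3)*(-144) = (85 - 6*512)*(-144) = (85 - 3072)*(-144) = -2987*(-144) = 430128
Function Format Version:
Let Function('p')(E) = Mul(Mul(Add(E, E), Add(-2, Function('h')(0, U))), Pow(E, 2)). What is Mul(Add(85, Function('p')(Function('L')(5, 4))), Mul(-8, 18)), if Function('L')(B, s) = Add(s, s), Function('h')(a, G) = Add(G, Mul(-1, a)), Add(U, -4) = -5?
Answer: 430128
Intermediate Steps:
U = -1 (U = Add(4, -5) = -1)
Function('L')(B, s) = Mul(2, s)
Function('p')(E) = Mul(-6, Pow(E, 3)) (Function('p')(E) = Mul(Mul(Add(E, E), Add(-2, Add(-1, Mul(-1, 0)))), Pow(E, 2)) = Mul(Mul(Mul(2, E), Add(-2, Add(-1, 0))), Pow(E, 2)) = Mul(Mul(Mul(2, E), Add(-2, -1)), Pow(E, 2)) = Mul(Mul(Mul(2, E), -3), Pow(E, 2)) = Mul(Mul(-6, E), Pow(E, 2)) = Mul(-6, Pow(E, 3)))
Mul(Add(85, Function('p')(Function('L')(5, 4))), Mul(-8, 18)) = Mul(Add(85, Mul(-6, Pow(Mul(2, 4), 3))), Mul(-8, 18)) = Mul(Add(85, Mul(-6, Pow(8, 3))), -144) = Mul(Add(85, Mul(-6, 512)), -144) = Mul(Add(85, -3072), -144) = Mul(-2987, -144) = 430128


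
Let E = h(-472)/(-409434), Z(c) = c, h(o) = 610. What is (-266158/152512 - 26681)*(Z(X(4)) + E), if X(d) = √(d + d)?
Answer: 206863140525/5203633184 - 2034719415*√2/38128 ≈ -75431.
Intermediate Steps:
X(d) = √2*√d (X(d) = √(2*d) = √2*√d)
E = -305/204717 (E = 610/(-409434) = 610*(-1/409434) = -305/204717 ≈ -0.0014899)
(-266158/152512 - 26681)*(Z(X(4)) + E) = (-266158/152512 - 26681)*(√2*√4 - 305/204717) = (-266158*1/152512 - 26681)*(√2*2 - 305/204717) = (-133079/76256 - 26681)*(2*√2 - 305/204717) = -2034719415*(-305/204717 + 2*√2)/76256 = 206863140525/5203633184 - 2034719415*√2/38128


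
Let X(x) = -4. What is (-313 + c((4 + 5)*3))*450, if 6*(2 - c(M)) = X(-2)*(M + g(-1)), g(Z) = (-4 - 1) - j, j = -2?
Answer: -132750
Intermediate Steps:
g(Z) = -3 (g(Z) = (-4 - 1) - 1*(-2) = -5 + 2 = -3)
c(M) = 2*M/3 (c(M) = 2 - (-2)*(M - 3)/3 = 2 - (-2)*(-3 + M)/3 = 2 - (12 - 4*M)/6 = 2 + (-2 + 2*M/3) = 2*M/3)
(-313 + c((4 + 5)*3))*450 = (-313 + 2*((4 + 5)*3)/3)*450 = (-313 + 2*(9*3)/3)*450 = (-313 + (⅔)*27)*450 = (-313 + 18)*450 = -295*450 = -132750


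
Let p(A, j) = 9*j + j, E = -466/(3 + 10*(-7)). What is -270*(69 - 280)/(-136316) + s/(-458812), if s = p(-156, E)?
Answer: -218989506055/523801113958 ≈ -0.41808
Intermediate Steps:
E = 466/67 (E = -466/(3 - 70) = -466/(-67) = -466*(-1/67) = 466/67 ≈ 6.9552)
p(A, j) = 10*j
s = 4660/67 (s = 10*(466/67) = 4660/67 ≈ 69.552)
-270*(69 - 280)/(-136316) + s/(-458812) = -270*(69 - 280)/(-136316) + (4660/67)/(-458812) = -270*(-211)*(-1/136316) + (4660/67)*(-1/458812) = 56970*(-1/136316) - 1165/7685101 = -28485/68158 - 1165/7685101 = -218989506055/523801113958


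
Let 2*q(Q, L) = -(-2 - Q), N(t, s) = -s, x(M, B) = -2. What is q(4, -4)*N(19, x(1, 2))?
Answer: 6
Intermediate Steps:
q(Q, L) = 1 + Q/2 (q(Q, L) = (-(-2 - Q))/2 = (2 + Q)/2 = 1 + Q/2)
q(4, -4)*N(19, x(1, 2)) = (1 + (½)*4)*(-1*(-2)) = (1 + 2)*2 = 3*2 = 6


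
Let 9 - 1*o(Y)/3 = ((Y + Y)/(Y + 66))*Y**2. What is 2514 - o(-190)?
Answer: 10365597/31 ≈ 3.3437e+5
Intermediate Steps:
o(Y) = 27 - 6*Y**3/(66 + Y) (o(Y) = 27 - 3*(Y + Y)/(Y + 66)*Y**2 = 27 - 3*(2*Y)/(66 + Y)*Y**2 = 27 - 3*2*Y/(66 + Y)*Y**2 = 27 - 6*Y**3/(66 + Y))
2514 - o(-190) = 2514 - 3*(594 - 2*(-190)**3 + 9*(-190))/(66 - 190) = 2514 - 3*(594 - 2*(-6859000) - 1710)/(-124) = 2514 - 3*(-1)*(594 + 13718000 - 1710)/124 = 2514 - 3*(-1)*13716884/124 = 2514 - 1*(-10287663/31) = 2514 + 10287663/31 = 10365597/31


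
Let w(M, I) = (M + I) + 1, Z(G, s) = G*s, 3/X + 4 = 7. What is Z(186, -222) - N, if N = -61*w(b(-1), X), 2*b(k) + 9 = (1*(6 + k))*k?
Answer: -41597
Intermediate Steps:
X = 1 (X = 3/(-4 + 7) = 3/3 = 3*(⅓) = 1)
b(k) = -9/2 + k*(6 + k)/2 (b(k) = -9/2 + ((1*(6 + k))*k)/2 = -9/2 + ((6 + k)*k)/2 = -9/2 + (k*(6 + k))/2 = -9/2 + k*(6 + k)/2)
w(M, I) = 1 + I + M (w(M, I) = (I + M) + 1 = 1 + I + M)
N = 305 (N = -61*(1 + 1 + (-9/2 + (½)*(-1)² + 3*(-1))) = -61*(1 + 1 + (-9/2 + (½)*1 - 3)) = -61*(1 + 1 + (-9/2 + ½ - 3)) = -61*(1 + 1 - 7) = -61*(-5) = 305)
Z(186, -222) - N = 186*(-222) - 1*305 = -41292 - 305 = -41597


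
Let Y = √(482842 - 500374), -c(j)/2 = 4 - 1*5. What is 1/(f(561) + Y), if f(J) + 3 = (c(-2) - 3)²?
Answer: -1/8768 - 3*I*√487/8768 ≈ -0.00011405 - 0.0075507*I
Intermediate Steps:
c(j) = 2 (c(j) = -2*(4 - 1*5) = -2*(4 - 5) = -2*(-1) = 2)
f(J) = -2 (f(J) = -3 + (2 - 3)² = -3 + (-1)² = -3 + 1 = -2)
Y = 6*I*√487 (Y = √(-17532) = 6*I*√487 ≈ 132.41*I)
1/(f(561) + Y) = 1/(-2 + 6*I*√487)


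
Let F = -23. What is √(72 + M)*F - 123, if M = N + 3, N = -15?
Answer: -123 - 46*√15 ≈ -301.16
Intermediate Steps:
M = -12 (M = -15 + 3 = -12)
√(72 + M)*F - 123 = √(72 - 12)*(-23) - 123 = √60*(-23) - 123 = (2*√15)*(-23) - 123 = -46*√15 - 123 = -123 - 46*√15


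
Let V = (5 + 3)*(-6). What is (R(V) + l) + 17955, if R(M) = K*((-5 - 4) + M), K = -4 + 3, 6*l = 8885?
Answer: 116957/6 ≈ 19493.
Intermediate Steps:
l = 8885/6 (l = (1/6)*8885 = 8885/6 ≈ 1480.8)
V = -48 (V = 8*(-6) = -48)
K = -1
R(M) = 9 - M (R(M) = -((-5 - 4) + M) = -(-9 + M) = 9 - M)
(R(V) + l) + 17955 = ((9 - 1*(-48)) + 8885/6) + 17955 = ((9 + 48) + 8885/6) + 17955 = (57 + 8885/6) + 17955 = 9227/6 + 17955 = 116957/6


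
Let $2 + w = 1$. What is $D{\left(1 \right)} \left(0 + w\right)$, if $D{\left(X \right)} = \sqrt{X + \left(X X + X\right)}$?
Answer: $- \sqrt{3} \approx -1.732$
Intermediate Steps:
$w = -1$ ($w = -2 + 1 = -1$)
$D{\left(X \right)} = \sqrt{X^{2} + 2 X}$ ($D{\left(X \right)} = \sqrt{X + \left(X^{2} + X\right)} = \sqrt{X + \left(X + X^{2}\right)} = \sqrt{X^{2} + 2 X}$)
$D{\left(1 \right)} \left(0 + w\right) = \sqrt{1 \left(2 + 1\right)} \left(0 - 1\right) = \sqrt{1 \cdot 3} \left(-1\right) = \sqrt{3} \left(-1\right) = - \sqrt{3}$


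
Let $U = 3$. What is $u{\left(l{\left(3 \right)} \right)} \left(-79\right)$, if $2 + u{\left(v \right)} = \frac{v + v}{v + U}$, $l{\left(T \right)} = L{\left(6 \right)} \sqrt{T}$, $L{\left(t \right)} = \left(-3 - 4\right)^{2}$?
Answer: $- \frac{237}{1199} + \frac{3871 \sqrt{3}}{1199} \approx 5.3943$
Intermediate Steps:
$L{\left(t \right)} = 49$ ($L{\left(t \right)} = \left(-7\right)^{2} = 49$)
$l{\left(T \right)} = 49 \sqrt{T}$
$u{\left(v \right)} = -2 + \frac{2 v}{3 + v}$ ($u{\left(v \right)} = -2 + \frac{v + v}{v + 3} = -2 + \frac{2 v}{3 + v}$)
$u{\left(l{\left(3 \right)} \right)} \left(-79\right) = - \frac{6}{3 + 49 \sqrt{3}} \left(-79\right) = \frac{474}{3 + 49 \sqrt{3}}$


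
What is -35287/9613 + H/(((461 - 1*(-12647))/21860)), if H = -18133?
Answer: -952733606484/31501801 ≈ -30244.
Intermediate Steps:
-35287/9613 + H/(((461 - 1*(-12647))/21860)) = -35287/9613 - 18133*21860/(461 - 1*(-12647)) = -35287*1/9613 - 18133*21860/(461 + 12647) = -35287/9613 - 18133/(13108*(1/21860)) = -35287/9613 - 18133/3277/5465 = -35287/9613 - 18133*5465/3277 = -35287/9613 - 99096845/3277 = -952733606484/31501801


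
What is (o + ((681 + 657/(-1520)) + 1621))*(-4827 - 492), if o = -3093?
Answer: 6398634663/1520 ≈ 4.2096e+6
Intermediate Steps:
(o + ((681 + 657/(-1520)) + 1621))*(-4827 - 492) = (-3093 + ((681 + 657/(-1520)) + 1621))*(-4827 - 492) = (-3093 + ((681 + 657*(-1/1520)) + 1621))*(-5319) = (-3093 + ((681 - 657/1520) + 1621))*(-5319) = (-3093 + (1034463/1520 + 1621))*(-5319) = (-3093 + 3498383/1520)*(-5319) = -1202977/1520*(-5319) = 6398634663/1520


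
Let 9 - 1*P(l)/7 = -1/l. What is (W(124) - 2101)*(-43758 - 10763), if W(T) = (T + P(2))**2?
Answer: -7456128397/4 ≈ -1.8640e+9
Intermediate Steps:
P(l) = 63 + 7/l (P(l) = 63 - (-7)/l = 63 + 7/l)
W(T) = (133/2 + T)**2 (W(T) = (T + (63 + 7/2))**2 = (T + 133/2)**2 = (133/2 + T)**2)
(W(124) - 2101)*(-43758 - 10763) = ((133 + 2*124)**2/4 - 2101)*(-43758 - 10763) = ((133 + 248)**2/4 - 2101)*(-54521) = ((1/4)*381**2 - 2101)*(-54521) = ((1/4)*145161 - 2101)*(-54521) = (145161/4 - 2101)*(-54521) = (136757/4)*(-54521) = -7456128397/4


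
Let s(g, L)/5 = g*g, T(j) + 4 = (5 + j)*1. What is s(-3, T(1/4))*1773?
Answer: 79785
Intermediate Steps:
T(j) = 1 + j (T(j) = -4 + (5 + j)*1 = -4 + (5 + j) = 1 + j)
s(g, L) = 5*g**2 (s(g, L) = 5*(g*g) = 5*g**2)
s(-3, T(1/4))*1773 = (5*(-3)**2)*1773 = (5*9)*1773 = 45*1773 = 79785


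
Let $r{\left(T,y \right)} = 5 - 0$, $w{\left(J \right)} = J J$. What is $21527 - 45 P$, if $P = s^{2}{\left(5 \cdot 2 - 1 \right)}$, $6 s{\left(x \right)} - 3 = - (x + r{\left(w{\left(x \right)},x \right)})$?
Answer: $\frac{85503}{4} \approx 21376.0$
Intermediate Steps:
$w{\left(J \right)} = J^{2}$
$r{\left(T,y \right)} = 5$ ($r{\left(T,y \right)} = 5 + 0 = 5$)
$s{\left(x \right)} = - \frac{1}{3} - \frac{x}{6}$ ($s{\left(x \right)} = \frac{1}{2} + \frac{\left(-1\right) \left(x + 5\right)}{6} = \frac{1}{2} + \frac{\left(-1\right) \left(5 + x\right)}{6} = \frac{1}{2} + \frac{-5 - x}{6} = \frac{1}{2} - \left(\frac{5}{6} + \frac{x}{6}\right) = - \frac{1}{3} - \frac{x}{6}$)
$P = \frac{121}{36}$ ($P = \left(- \frac{1}{3} - \frac{5 \cdot 2 - 1}{6}\right)^{2} = \left(- \frac{1}{3} - \frac{10 - 1}{6}\right)^{2} = \left(- \frac{1}{3} - \frac{3}{2}\right)^{2} = \left(- \frac{11}{6}\right)^{2} = \frac{121}{36} \approx 3.3611$)
$21527 - 45 P = 21527 - \frac{605}{4} = \frac{85503}{4}$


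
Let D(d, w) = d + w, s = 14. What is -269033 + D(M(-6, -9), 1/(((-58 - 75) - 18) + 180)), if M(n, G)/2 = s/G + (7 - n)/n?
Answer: -70219547/261 ≈ -2.6904e+5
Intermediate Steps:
M(n, G) = 28/G + 2*(7 - n)/n (M(n, G) = 2*(14/G + (7 - n)/n) = 28/G + 2*(7 - n)/n)
-269033 + D(M(-6, -9), 1/(((-58 - 75) - 18) + 180)) = -269033 + ((-2 + 14/(-6) + 28/(-9)) + 1/(((-58 - 75) - 18) + 180)) = -269033 + ((-2 + 14*(-1/6) + 28*(-1/9)) + 1/((-133 - 18) + 180)) = -269033 + ((-2 - 7/3 - 28/9) + 1/(-151 + 180)) = -269033 + (-67/9 + 1/29) = -269033 - 1934/261 = -70219547/261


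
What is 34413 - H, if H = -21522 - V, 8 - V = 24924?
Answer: 31019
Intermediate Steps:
V = -24916 (V = 8 - 1*24924 = 8 - 24924 = -24916)
H = 3394 (H = -21522 - 1*(-24916) = -21522 + 24916 = 3394)
34413 - H = 34413 - 1*3394 = 34413 - 3394 = 31019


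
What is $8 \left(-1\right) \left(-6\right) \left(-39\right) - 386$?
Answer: $-2258$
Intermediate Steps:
$8 \left(-1\right) \left(-6\right) \left(-39\right) - 386 = \left(-8\right) \left(-6\right) \left(-39\right) - 386 = 48 \left(-39\right) - 386 = -1872 - 386 = -2258$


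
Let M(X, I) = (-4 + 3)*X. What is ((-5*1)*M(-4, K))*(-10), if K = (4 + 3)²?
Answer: 200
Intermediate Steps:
K = 49 (K = 7² = 49)
M(X, I) = -X
((-5*1)*M(-4, K))*(-10) = ((-5*1)*(-1*(-4)))*(-10) = -5*4*(-10) = -20*(-10) = 200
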